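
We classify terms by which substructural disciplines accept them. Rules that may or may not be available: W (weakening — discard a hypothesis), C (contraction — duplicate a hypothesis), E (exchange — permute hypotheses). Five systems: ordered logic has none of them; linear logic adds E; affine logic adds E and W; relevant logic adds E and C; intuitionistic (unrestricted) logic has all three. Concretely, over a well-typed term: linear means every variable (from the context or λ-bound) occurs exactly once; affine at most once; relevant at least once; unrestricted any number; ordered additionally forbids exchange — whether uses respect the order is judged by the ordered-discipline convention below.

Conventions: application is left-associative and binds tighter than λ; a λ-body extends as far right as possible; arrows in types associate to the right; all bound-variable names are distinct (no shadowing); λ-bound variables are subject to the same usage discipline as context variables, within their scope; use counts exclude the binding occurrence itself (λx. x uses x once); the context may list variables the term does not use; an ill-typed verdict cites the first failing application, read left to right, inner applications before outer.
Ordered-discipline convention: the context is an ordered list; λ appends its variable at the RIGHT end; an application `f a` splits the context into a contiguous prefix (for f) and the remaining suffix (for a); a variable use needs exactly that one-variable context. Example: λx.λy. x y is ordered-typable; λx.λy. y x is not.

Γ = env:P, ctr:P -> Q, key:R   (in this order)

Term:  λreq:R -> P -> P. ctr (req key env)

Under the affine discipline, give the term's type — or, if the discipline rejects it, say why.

term : (R -> P -> P) -> Q
usage: env=1; ctr=1; key=1; req (bound)=1
use order (left to right): ctr, req, key, env
typing: the term checks, with type (R -> P -> P) -> Q
all disciplines: ordered ✗ | linear ✓ | affine ✓ | relevant ✓ | unrestricted ✓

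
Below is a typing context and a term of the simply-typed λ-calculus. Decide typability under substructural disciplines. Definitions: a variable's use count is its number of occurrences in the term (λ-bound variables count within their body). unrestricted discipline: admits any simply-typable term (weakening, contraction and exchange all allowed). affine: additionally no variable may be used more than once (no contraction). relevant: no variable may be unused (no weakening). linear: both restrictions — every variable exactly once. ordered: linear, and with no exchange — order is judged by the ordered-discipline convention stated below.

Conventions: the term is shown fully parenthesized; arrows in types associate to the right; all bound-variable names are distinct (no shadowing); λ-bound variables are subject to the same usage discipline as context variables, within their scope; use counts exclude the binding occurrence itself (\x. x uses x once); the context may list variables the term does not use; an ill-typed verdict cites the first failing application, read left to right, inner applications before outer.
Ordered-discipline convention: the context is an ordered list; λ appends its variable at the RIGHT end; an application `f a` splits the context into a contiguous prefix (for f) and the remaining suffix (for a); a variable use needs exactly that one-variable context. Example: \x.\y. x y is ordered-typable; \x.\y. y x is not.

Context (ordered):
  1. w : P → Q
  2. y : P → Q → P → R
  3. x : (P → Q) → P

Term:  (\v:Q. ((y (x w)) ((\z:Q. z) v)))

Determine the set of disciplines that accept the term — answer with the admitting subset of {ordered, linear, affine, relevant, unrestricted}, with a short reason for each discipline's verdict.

accepted by: linear, affine, relevant, unrestricted
usage: w ×1; y ×1; x ×1; v [bound] ×1; z [bound] ×1
use order (left to right): y, x, w, z, v
typing: well-typed — term : Q → P → R
ordered: ✗ — needs exchange: uses follow y, x, w, z, v
linear: ✓ — single use per variable (w, y, x, v, z)
affine: ✓ — no duplicate uses among w, y, x, v, z
relevant: ✓ — at least one use each (w, y, x, v, z)
unrestricted: ✓ — well-typed at Q → P → R; no restrictions here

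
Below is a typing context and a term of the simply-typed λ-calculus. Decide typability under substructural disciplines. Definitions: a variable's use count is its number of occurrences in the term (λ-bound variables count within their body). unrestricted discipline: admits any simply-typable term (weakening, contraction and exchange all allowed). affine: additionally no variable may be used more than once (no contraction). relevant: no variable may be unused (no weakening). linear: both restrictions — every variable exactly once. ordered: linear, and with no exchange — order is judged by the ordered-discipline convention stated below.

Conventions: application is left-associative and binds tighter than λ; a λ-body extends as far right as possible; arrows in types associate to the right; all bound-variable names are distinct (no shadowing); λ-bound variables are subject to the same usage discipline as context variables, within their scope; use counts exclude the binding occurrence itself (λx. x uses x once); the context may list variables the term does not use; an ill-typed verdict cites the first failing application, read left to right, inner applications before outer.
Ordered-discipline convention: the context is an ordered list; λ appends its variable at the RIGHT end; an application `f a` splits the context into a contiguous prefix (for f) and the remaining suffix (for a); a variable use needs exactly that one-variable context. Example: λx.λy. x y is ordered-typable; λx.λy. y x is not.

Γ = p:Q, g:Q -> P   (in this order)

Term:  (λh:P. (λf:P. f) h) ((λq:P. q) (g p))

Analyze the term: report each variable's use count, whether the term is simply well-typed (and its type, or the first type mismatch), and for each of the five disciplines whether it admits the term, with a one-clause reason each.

use counts: p: 1; g: 1; h (λ-bound): 1; f (λ-bound): 1; q (λ-bound): 1
use order (left to right): f, h, q, g, p
typing: ✓ — P
ordered: ✗, no contiguous prefix/suffix split fits f, h, q, g, p
linear: ✓, p, g, h, f, q: one use apiece
affine: ✓, no duplicate uses among p, g, h, f, q
relevant: ✓, none of p, g, h, f, q goes unused
unrestricted: ✓, type-checks (P) and nothing is barred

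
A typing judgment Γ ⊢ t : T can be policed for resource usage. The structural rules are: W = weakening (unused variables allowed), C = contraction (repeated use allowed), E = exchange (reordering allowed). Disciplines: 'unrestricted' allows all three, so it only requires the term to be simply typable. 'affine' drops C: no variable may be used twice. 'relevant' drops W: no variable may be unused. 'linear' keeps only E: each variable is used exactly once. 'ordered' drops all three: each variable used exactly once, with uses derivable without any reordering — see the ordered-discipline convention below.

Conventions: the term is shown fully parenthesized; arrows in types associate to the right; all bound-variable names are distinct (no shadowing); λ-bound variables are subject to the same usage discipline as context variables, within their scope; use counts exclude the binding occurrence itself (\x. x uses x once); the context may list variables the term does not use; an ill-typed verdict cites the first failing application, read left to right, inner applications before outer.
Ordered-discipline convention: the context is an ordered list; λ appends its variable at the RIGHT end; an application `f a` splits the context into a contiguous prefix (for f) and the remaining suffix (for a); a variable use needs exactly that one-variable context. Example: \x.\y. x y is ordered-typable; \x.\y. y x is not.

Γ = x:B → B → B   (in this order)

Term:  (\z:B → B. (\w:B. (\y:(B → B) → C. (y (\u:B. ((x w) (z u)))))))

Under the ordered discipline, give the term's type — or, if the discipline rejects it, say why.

not well-typed under ordered — no contiguous prefix/suffix split fits y, x, w, z, u
variable uses: x: 1; z [bound]: 1; w [bound]: 1; y [bound]: 1; u [bound]: 1
use order (left to right): y, x, w, z, u
typing: well-typed — term : (B → B) → B → ((B → B) → C) → C
per-discipline verdicts: ordered ✗, linear ✓, affine ✓, relevant ✓, unrestricted ✓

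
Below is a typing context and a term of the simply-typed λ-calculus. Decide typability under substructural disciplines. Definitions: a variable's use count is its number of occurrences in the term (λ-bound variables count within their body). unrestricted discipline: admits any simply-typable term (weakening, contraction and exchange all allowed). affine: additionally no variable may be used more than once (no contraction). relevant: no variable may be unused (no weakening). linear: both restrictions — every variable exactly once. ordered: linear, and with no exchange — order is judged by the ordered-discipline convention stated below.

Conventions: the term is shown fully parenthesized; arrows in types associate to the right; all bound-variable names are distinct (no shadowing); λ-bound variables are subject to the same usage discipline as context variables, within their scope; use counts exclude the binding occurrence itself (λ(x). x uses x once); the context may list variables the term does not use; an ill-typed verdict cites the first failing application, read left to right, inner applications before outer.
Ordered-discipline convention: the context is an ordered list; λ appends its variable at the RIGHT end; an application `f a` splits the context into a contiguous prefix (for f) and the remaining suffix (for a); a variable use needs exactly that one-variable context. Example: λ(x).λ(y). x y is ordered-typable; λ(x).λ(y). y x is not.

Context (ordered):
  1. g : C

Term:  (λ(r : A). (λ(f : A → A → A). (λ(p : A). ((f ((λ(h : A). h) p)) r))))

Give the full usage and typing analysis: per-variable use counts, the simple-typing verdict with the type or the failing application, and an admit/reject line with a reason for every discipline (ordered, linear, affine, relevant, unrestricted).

use counts: g ×0; r [bound] ×1; f [bound] ×1; p [bound] ×1; h [bound] ×1
uses in reading order: f, h, p, r
typing: the term checks, with type A → (A → A → A) → A → A
ordered ✗ (g left unused)
linear ✗ (g left unused)
affine ✓ (no duplicate uses among g, r, f, p, h)
relevant ✗ (g left unused)
unrestricted ✓ (type-checks (A → (A → A → A) → A → A) and nothing is barred)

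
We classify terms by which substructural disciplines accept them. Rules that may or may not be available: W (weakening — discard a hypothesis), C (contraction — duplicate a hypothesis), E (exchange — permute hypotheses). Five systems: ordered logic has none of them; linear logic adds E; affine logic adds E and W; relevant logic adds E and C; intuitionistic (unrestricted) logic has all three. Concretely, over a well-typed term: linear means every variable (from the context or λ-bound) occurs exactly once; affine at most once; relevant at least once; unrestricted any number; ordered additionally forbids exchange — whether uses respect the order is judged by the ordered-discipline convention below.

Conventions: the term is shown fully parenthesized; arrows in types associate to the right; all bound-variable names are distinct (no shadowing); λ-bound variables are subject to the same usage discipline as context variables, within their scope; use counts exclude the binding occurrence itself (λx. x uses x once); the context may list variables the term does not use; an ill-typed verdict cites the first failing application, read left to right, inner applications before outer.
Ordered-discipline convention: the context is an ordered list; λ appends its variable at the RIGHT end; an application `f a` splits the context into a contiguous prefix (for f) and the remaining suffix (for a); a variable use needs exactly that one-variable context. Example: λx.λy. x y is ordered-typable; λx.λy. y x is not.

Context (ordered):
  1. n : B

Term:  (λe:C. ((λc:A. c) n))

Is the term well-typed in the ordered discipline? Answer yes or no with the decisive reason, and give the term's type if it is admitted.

no — the type mismatch rejects it
usage: n=1; e [bound]=0; c [bound]=1
order of uses: c, n
typing: ill-typed: a function awaiting A gets B
across the five disciplines: ordered ✗ | linear ✗ | affine ✗ | relevant ✗ | unrestricted ✗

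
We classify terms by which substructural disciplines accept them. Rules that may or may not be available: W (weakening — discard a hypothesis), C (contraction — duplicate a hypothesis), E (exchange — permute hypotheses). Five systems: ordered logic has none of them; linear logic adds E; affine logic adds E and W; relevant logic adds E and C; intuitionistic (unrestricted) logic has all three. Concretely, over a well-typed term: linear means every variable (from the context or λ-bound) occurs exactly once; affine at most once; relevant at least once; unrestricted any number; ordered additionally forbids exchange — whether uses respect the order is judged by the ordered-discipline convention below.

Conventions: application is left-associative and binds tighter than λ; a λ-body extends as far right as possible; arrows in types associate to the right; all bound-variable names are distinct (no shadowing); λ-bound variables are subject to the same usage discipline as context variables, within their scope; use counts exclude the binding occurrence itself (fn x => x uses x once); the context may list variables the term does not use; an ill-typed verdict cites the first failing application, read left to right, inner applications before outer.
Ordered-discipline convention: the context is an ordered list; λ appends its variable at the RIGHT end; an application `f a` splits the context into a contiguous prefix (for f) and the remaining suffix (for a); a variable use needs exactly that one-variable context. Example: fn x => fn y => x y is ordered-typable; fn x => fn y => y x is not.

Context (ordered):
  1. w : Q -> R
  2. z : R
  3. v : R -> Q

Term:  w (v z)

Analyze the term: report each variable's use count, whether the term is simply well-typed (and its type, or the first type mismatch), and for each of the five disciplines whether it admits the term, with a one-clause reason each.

counts: w: 1, z: 1, v: 1
left-to-right use order: w, v, z
typing: well-typed — term : R
ordered ✗ (no contiguous prefix/suffix split fits w, v, z)
linear ✓ (each of w, z, v used exactly once)
affine ✓ (none of w, z, v used more than once)
relevant ✓ (w, z, v: all used, weakening unneeded)
unrestricted ✓ (typability at R is all that's needed)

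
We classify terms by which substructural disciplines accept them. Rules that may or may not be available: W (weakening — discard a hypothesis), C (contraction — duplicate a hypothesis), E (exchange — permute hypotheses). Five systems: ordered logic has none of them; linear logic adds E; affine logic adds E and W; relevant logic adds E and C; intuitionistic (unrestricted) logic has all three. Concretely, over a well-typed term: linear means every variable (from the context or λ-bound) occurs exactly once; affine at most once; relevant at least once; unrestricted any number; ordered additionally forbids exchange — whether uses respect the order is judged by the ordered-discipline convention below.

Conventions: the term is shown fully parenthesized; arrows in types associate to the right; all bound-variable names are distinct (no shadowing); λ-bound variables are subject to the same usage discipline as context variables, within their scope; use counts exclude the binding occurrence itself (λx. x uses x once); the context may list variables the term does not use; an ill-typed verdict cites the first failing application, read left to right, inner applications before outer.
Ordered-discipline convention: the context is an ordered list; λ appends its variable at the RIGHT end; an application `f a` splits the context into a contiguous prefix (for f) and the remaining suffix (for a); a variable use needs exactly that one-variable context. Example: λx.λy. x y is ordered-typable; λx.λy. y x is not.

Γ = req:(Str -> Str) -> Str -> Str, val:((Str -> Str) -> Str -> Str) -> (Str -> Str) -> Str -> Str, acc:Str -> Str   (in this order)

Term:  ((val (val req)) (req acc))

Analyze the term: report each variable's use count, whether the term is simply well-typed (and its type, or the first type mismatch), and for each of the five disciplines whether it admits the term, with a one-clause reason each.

usage: req ×2, val ×2, acc ×1
left-to-right use order: val, val, req, req, acc
typing: well-typed — term : Str -> Str
ordered ✗ (uses contraction: req ×2, val ×2)
linear ✗ (uses contraction: req ×2, val ×2)
affine ✗ (uses contraction: req ×2, val ×2)
relevant ✓ (every one of req, val, acc appears)
unrestricted ✓ (typability at Str -> Str is all that's needed)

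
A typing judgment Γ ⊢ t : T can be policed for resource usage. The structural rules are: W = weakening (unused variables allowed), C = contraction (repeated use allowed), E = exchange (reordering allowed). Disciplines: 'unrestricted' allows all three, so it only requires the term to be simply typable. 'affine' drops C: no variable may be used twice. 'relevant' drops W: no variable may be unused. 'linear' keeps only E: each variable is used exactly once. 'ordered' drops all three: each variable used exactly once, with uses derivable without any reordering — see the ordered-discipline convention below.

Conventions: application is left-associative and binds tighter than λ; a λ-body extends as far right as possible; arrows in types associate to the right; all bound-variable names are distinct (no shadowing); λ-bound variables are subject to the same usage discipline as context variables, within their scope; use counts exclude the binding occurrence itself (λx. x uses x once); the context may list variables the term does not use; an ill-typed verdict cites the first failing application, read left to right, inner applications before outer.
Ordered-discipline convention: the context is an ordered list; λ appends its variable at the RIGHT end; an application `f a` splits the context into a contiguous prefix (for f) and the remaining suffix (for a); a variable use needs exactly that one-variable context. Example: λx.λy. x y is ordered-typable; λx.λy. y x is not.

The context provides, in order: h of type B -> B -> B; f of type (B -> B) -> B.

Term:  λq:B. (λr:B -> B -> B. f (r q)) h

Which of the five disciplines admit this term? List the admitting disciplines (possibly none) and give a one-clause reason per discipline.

admitting disciplines: linear, affine, relevant, unrestricted
usage: h: 1×, f: 1×, q (λ-bound): 1×, r (λ-bound): 1×
use order (left to right): f, r, q, h
typing: ✓ — B -> B
ordered: ✗, no contiguous prefix/suffix split fits f, r, q, h
linear: ✓, each of h, f, q, r used exactly once
affine: ✓, at most one use each (h, f, q, r)
relevant: ✓, h, f, q, r: all used, weakening unneeded
unrestricted: ✓, type-checks (B -> B) and nothing is barred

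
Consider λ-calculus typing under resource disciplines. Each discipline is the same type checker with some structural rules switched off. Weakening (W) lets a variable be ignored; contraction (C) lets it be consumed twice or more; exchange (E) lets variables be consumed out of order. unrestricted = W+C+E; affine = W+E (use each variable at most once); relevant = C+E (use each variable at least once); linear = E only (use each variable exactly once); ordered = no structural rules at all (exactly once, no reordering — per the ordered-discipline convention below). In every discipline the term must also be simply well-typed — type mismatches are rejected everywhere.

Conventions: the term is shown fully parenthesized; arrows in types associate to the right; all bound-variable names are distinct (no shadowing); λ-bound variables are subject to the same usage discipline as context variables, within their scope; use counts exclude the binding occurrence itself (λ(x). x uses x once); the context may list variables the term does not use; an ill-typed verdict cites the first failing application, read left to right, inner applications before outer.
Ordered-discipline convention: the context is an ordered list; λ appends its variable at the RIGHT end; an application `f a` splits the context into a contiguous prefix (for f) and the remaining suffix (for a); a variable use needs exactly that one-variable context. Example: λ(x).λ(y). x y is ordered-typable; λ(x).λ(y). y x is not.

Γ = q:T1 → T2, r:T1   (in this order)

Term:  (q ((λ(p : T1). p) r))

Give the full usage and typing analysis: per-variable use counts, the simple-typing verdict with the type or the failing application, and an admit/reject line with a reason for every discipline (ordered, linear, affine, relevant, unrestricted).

counts: q ×1, r ×1, p (λ-bound) ×1
left-to-right use order: q, p, r
typing: well-typed at T2
ordered: ✓, one use each (q, r, p); ordered split holds
linear: ✓, each of q, r, p used exactly once
affine: ✓, q, r, p: no repeats, contraction unneeded
relevant: ✓, q, r, p: all used, weakening unneeded
unrestricted: ✓, well-typed at T2; no restrictions here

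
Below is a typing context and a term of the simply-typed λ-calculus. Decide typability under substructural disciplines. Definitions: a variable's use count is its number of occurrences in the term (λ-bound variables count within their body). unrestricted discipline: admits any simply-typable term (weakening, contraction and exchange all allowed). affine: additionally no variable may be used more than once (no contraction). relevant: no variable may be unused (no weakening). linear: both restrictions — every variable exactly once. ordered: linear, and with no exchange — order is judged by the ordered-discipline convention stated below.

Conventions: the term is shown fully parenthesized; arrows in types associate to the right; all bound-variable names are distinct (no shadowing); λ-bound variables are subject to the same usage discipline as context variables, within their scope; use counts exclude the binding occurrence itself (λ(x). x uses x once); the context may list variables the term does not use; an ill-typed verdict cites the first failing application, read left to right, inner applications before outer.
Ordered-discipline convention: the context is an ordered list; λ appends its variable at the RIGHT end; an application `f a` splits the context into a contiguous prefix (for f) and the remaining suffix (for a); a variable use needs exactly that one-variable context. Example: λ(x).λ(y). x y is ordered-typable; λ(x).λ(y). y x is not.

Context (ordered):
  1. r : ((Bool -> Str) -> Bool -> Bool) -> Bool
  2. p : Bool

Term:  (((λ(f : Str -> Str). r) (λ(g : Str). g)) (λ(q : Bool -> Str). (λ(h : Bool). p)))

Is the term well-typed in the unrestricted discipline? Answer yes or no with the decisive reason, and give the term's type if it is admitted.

yes — simply typable at Bool; W, C, E all held; term : Bool
variable uses: r: 1×, p: 1×, f (λ-bound): 0×, g (λ-bound): 1×, q (λ-bound): 0×, h (λ-bound): 0×
use order (left to right): r, g, p
typing: well-typed at Bool
all disciplines: ordered ✗ | linear ✗ | affine ✓ | relevant ✗ | unrestricted ✓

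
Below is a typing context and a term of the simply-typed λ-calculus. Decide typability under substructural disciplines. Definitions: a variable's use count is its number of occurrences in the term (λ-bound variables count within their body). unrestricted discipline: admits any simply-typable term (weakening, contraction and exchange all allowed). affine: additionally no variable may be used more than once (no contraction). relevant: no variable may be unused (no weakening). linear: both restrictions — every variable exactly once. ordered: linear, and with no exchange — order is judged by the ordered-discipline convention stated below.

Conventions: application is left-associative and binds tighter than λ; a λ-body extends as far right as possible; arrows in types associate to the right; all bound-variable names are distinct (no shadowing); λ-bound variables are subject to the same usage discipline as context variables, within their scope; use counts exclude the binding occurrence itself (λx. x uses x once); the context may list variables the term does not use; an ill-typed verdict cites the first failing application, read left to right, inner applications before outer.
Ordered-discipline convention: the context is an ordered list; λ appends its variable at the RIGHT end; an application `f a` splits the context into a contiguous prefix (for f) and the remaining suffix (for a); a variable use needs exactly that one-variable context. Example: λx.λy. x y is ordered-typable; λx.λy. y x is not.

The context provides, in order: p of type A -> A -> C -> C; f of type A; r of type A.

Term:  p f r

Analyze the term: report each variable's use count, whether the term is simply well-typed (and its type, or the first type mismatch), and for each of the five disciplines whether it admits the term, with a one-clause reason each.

variable uses: p: 1; f: 1; r: 1
uses in reading order: p, f, r
typing: well-typed at C -> C
ordered: ✓ — p, f, r: once each, no exchange needed
linear: ✓ — each of p, f, r used exactly once
affine: ✓ — none of p, f, r used more than once
relevant: ✓ — at least one use each (p, f, r)
unrestricted: ✓ — simply typable at C -> C; W, C, E all held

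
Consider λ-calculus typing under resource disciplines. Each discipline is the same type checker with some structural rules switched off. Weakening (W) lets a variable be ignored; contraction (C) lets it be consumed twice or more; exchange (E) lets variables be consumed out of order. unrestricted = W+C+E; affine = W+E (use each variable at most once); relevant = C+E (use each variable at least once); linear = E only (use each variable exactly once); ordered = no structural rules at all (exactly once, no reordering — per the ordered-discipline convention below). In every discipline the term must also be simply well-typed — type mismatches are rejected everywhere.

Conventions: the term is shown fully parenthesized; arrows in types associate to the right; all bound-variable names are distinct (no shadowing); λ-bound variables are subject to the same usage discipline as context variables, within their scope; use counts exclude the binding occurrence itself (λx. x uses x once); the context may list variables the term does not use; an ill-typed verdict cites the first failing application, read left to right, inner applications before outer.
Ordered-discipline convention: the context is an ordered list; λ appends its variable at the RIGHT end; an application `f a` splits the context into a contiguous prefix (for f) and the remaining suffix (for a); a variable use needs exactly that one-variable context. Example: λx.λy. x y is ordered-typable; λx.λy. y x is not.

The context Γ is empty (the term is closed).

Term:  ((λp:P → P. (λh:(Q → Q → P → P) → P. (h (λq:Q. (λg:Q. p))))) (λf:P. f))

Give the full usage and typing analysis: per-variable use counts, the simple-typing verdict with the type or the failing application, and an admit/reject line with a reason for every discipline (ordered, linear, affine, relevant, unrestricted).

usage: p (λ-bound) ×1, h (λ-bound) ×1, q (λ-bound) ×0, g (λ-bound) ×0, f (λ-bound) ×1
uses in reading order: h, p, f
typing: well-typed — term : ((Q → Q → P → P) → P) → P
ordered ✗ (needs weakening: q, g unused)
linear ✗ (needs weakening: q, g unused)
affine ✓ (at most one use each (p, h, q, g, f))
relevant ✗ (needs weakening: q, g unused)
unrestricted ✓ (typability at ((Q → Q → P → P) → P) → P is all that's needed)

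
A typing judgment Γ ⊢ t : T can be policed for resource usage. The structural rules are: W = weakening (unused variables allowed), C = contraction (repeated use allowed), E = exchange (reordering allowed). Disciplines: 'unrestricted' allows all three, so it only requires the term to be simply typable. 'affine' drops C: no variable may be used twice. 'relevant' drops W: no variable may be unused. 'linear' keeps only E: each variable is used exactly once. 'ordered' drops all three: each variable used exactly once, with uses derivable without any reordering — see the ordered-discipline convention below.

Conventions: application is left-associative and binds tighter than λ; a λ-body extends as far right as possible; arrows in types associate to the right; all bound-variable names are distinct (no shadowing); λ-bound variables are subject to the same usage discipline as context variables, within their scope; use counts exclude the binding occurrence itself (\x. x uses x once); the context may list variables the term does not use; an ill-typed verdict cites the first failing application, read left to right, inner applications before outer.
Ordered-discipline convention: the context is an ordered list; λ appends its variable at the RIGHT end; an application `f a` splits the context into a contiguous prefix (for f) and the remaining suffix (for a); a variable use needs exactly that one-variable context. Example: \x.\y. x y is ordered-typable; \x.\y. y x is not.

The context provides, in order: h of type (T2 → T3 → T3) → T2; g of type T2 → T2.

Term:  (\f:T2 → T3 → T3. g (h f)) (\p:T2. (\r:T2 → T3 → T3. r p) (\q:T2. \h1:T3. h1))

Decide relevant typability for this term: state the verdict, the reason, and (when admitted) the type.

no — needs weakening: q unused
use counts: h ×1; g ×1; f (λ-bound) ×1; p (λ-bound) ×1; r (λ-bound) ×1; q (λ-bound) ×0; h1 (λ-bound) ×1
order of uses: g, h, f, r, p, h1
typing: ✓ — T2
all disciplines: ordered ✗; linear ✗; affine ✓; relevant ✗; unrestricted ✓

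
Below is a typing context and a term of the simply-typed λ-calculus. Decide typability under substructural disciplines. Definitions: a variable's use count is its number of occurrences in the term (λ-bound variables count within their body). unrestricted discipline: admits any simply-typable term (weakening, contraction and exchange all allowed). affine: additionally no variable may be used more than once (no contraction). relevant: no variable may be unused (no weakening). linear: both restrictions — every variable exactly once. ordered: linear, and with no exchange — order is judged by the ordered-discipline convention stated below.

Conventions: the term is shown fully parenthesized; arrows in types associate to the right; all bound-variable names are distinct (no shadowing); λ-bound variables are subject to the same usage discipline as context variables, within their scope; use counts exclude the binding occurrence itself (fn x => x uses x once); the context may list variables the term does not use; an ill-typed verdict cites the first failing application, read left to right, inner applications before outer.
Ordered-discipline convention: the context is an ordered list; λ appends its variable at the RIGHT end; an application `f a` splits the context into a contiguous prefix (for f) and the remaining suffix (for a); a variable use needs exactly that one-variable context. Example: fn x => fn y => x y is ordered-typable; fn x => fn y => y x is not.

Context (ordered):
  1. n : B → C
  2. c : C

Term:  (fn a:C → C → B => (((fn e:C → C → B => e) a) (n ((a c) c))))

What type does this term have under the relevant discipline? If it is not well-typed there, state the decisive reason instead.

term : (C → C → B) → C → B
variable uses: n: 1×; c: 2×; a (bound): 2×; e (bound): 1×
use order (left to right): e, a, n, a, c, c
typing: ✓ — (C → C → B) → C → B
per-discipline verdicts: ordered ✗, linear ✗, affine ✗, relevant ✓, unrestricted ✓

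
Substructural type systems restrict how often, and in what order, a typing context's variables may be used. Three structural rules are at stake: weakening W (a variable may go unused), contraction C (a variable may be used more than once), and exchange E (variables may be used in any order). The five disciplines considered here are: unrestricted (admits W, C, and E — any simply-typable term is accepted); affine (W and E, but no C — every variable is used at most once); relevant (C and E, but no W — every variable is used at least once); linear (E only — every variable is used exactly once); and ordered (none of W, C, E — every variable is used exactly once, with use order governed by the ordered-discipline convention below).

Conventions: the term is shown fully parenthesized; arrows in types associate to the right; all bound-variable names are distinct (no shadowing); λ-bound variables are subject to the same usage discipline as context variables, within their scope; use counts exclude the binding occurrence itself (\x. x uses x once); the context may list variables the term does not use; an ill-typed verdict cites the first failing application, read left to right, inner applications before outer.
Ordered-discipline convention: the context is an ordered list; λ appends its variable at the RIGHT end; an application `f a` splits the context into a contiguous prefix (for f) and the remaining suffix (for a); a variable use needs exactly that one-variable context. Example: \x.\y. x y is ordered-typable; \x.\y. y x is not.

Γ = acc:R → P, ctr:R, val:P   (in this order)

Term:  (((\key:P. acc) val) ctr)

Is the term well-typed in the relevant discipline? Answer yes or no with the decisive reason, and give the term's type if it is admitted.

no — key never used (weakening)
counts: acc=1, ctr=1, val=1, key (bound)=0
use order (left to right): acc, val, ctr
typing: well-typed — term : P
summary: ordered ✗ | linear ✗ | affine ✓ | relevant ✗ | unrestricted ✓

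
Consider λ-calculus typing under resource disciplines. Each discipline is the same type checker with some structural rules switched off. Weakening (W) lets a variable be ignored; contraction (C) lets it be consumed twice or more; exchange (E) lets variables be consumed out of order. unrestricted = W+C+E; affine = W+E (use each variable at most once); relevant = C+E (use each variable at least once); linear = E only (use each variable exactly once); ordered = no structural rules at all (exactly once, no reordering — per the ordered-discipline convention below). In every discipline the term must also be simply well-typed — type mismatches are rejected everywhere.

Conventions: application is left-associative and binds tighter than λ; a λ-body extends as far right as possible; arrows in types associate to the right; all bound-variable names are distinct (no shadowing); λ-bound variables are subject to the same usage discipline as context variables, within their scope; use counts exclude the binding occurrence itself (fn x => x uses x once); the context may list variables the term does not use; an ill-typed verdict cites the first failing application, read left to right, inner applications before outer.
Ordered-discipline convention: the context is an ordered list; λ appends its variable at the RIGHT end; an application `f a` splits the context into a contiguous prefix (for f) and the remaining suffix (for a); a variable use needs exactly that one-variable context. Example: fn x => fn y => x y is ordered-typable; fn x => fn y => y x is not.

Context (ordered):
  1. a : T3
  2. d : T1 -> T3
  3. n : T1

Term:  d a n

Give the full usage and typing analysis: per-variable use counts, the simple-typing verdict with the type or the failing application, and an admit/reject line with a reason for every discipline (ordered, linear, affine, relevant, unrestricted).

usage: a ×1, d ×1, n ×1
left-to-right use order: d, a, n
typing: ill-typed: a function awaiting T1 gets T3
ordered ✗ (the type mismatch rejects it)
linear ✗ (not simply typable)
affine ✗ (fails simple typing)
relevant ✗ (a type mismatch blocks all five)
unrestricted ✗ (the type mismatch rejects it)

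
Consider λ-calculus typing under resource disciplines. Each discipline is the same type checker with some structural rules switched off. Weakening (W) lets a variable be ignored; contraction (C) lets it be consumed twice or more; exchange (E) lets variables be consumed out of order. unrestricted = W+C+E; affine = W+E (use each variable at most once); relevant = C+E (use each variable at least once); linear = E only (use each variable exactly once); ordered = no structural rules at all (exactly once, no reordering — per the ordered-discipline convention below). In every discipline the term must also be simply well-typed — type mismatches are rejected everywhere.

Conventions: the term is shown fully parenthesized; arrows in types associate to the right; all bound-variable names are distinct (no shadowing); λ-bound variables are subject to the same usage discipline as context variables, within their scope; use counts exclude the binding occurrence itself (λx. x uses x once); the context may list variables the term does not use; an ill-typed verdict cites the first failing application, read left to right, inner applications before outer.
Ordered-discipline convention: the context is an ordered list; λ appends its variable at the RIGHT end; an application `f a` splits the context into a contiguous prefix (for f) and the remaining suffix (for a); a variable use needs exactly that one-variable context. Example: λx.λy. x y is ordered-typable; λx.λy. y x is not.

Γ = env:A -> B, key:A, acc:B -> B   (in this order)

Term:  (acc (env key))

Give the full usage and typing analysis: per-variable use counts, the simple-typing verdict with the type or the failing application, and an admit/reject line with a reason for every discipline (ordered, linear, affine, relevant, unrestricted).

variable uses: env ×1, key ×1, acc ×1
order of uses: acc, env, key
typing: well-typed — term : B
ordered: ✗, no contiguous prefix/suffix split fits acc, env, key
linear: ✓, each of env, key, acc used exactly once
affine: ✓, env, key, acc: no repeats, contraction unneeded
relevant: ✓, none of env, key, acc goes unused
unrestricted: ✓, well-typed at B; no restrictions here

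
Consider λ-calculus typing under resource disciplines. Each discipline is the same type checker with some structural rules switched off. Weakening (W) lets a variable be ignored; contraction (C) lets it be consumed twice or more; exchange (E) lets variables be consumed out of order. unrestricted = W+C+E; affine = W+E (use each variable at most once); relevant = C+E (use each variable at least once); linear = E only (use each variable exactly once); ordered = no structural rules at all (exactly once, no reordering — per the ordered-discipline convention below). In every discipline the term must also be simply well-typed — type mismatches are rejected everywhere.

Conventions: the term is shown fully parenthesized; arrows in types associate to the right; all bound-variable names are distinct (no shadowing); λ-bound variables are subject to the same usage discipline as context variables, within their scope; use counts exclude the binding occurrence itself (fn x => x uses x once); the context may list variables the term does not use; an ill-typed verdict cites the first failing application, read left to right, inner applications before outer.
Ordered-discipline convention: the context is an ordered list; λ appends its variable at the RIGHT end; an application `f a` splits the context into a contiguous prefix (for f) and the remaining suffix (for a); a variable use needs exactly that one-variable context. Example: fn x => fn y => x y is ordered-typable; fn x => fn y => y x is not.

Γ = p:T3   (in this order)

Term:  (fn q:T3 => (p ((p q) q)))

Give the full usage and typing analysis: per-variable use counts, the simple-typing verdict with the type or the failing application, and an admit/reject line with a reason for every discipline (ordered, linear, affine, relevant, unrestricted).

use counts: p ×2, q [bound] ×2
order of uses: p, p, q, q
typing: ill-typed: applying a non-function (T3)
ordered: ✗ — the type mismatch rejects it
linear: ✗ — not simply typable
affine: ✗ — fails simple typing
relevant: ✗ — a type mismatch blocks all five
unrestricted: ✗ — the type mismatch rejects it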